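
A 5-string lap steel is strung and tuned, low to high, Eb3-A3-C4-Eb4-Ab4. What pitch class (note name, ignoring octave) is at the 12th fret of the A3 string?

A

A3 is MIDI 57. Adding 12 gives 69; 69 mod 12 = 9, i.e. A.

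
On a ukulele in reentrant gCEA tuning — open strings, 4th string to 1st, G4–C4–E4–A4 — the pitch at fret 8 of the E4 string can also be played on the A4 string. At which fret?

Fret 8 on E4 is MIDI 64 + 8 = 72 (C5). On the A4 string (open MIDI 69), that pitch is 72 − 69 = fret 3.

3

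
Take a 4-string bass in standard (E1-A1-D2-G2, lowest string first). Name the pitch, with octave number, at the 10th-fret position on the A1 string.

G2

The open A1 string plus 10 semitones: A–A#–B–C–…–F–F#–G.
The walk passes from B into C once, so the octave number goes from 1 to 2.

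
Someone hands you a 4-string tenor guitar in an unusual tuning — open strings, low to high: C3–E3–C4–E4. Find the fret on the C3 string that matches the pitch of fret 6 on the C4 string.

C4 at fret 6 is C4 + 6 semitones = F#4.
The open C3 string is 12 semitones below the open C4, so the same pitch on the C3 string lies at fret 6 + 12 = 18.

18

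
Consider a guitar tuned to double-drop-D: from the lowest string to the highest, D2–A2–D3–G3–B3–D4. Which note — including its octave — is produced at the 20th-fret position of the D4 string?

D4 is MIDI 62. Adding 20 gives 82, which is A♯5.
(Equivalently spelled B♭5.)

A♯5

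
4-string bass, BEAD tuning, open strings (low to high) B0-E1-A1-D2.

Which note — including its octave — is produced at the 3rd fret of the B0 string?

B0 is MIDI 23. Adding 3 gives 26, which is D1.

D1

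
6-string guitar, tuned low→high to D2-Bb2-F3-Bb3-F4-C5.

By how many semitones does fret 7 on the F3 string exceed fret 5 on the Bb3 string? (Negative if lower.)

F3 at fret 7 → C4 (MIDI 60); Bb3 at fret 5 → Eb4 (MIDI 63).
60 − 63 = -3, so the two pitches are 3 semitones apart.

-3 semitones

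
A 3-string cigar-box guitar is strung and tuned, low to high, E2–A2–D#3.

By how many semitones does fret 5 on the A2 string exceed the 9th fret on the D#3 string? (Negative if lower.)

-10 semitones

A2 at fret 5 → D3 (MIDI 50); D#3 at fret 9 → C4 (MIDI 60).
50 − 60 = -10, so the two pitches are 10 semitones apart.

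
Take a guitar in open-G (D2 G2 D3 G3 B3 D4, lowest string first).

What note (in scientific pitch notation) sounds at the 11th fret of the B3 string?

The open B3 string plus 11 semitones: B–C–C#–D–…–G#–A–A#.
The walk passes from B into C once, so the octave number goes from 3 to 4.

A♯4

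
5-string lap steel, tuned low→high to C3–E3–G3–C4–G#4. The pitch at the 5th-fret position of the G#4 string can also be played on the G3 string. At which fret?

Fret 5 on G#4 is MIDI 68 + 5 = 73 (C#5). On the G3 string (open MIDI 55), that pitch is 73 − 55 = fret 18.

18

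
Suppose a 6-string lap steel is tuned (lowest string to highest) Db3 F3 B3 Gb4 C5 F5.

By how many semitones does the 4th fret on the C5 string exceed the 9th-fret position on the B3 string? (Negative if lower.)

C5 at fret 4 → E5 (MIDI 76); B3 at fret 9 → Ab4 (MIDI 68).
76 − 68 = 8, so the two pitches are 8 semitones apart.

8 semitones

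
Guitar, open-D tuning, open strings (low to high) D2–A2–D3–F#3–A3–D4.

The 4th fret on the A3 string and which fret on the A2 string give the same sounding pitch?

Fret 4 on A3 is MIDI 57 + 4 = 61 (C#4). On the A2 string (open MIDI 45), that pitch is 61 − 45 = fret 16.

16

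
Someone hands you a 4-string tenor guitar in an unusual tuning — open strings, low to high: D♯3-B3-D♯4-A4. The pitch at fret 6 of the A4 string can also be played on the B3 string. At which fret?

16

A4 at fret 6 is A4 + 6 semitones = D♯5.
The open B3 string is 10 semitones below the open A4, so the same pitch on the B3 string lies at fret 6 + 10 = 16.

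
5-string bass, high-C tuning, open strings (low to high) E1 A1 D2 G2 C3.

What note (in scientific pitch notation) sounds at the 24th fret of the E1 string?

E3

Each fret is one semitone, so E1 + 24 = E3.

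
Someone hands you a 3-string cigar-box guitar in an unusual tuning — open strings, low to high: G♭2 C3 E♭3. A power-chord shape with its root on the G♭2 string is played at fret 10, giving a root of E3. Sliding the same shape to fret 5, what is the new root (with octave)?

B2

Moving from fret 10 to fret 5 shifts the root by -5 semitones.
E3 down 5 semitones is B2.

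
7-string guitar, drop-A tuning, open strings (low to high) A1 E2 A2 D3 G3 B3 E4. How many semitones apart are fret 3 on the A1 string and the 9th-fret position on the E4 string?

A1 at fret 3 → C2 (MIDI 36); E4 at fret 9 → C♯5 (MIDI 73).
36 − 73 = -37, so the two pitches are 37 semitones apart, with C♯5 the higher.

37 semitones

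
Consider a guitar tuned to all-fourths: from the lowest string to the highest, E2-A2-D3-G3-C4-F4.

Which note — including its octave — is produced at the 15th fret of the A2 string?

C4

Each fret is one semitone, so A2 + 15 = C4.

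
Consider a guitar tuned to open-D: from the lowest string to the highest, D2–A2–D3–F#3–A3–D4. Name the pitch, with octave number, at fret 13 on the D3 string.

D3 is MIDI 50. Adding 13 gives 63, which is D#4.

D#4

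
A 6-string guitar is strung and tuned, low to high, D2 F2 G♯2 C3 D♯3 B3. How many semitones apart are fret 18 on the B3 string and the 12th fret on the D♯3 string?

B3 at fret 18 → F5 (MIDI 77); D♯3 at fret 12 → D♯4 (MIDI 63).
77 − 63 = 14, so the two pitches are 14 semitones apart, with F5 the higher.

14 semitones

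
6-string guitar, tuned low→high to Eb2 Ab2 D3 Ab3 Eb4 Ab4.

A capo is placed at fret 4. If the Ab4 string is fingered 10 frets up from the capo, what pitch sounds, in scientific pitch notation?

Bb5

The capo raises the open Ab4 by 4 semitones to C5; fretting 10 more gives Ab4 + 4 + 10 = Ab4 + 14 semitones = Bb5.
(Also written A#.)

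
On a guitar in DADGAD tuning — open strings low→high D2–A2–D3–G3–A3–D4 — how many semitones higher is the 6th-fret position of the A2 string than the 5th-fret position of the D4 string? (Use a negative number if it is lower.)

A2 at fret 6 → D#3 (MIDI 51); D4 at fret 5 → G4 (MIDI 67).
51 − 67 = -16, so the two pitches are 16 semitones apart.

-16 semitones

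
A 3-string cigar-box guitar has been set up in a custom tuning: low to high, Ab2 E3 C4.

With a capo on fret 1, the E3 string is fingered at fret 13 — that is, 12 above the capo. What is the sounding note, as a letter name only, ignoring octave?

The capo raises the open E3 by 1 semitone to F3; fretting 12 more gives E3 + 1 + 12 = E3 + 13 semitones, landing on F.

F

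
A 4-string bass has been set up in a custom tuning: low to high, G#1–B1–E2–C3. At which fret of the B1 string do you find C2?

1

C2 is 1 semitone above the open B1 (B–C), so it sits at fret 1.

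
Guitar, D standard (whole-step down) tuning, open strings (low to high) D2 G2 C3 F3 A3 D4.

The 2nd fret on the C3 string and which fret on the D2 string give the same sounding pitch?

12

C3 at fret 2 is C3 + 2 semitones = D3.
The open D2 string is 10 semitones below the open C3, so the same pitch on the D2 string lies at fret 2 + 10 = 12.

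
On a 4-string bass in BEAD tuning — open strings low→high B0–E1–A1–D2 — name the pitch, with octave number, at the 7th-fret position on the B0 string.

The open B0 string plus 7 semitones: B–C–C#–D–D#–E–F–F#.
The walk passes from B into C once, so the octave number goes from 0 to 1.
(Equivalently spelled Gb1.)

F#1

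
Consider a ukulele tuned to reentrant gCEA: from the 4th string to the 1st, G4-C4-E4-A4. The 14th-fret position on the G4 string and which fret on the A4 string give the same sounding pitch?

Fret 14 on G4 is MIDI 67 + 14 = 81 (A5). On the A4 string (open MIDI 69), that pitch is 81 − 69 = fret 12.

12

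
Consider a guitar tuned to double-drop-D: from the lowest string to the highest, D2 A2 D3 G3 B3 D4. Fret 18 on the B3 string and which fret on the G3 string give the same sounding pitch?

22

B3 at fret 18 is B3 + 18 semitones = F5.
The open G3 string is 4 semitones below the open B3, so the same pitch on the G3 string lies at fret 18 + 4 = 22.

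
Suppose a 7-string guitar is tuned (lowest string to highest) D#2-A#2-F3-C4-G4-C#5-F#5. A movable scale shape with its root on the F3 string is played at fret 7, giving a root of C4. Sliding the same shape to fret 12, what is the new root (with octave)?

F4

Moving from fret 7 to fret 12 shifts the root by 5 semitones.
C4 up 5 semitones is F4.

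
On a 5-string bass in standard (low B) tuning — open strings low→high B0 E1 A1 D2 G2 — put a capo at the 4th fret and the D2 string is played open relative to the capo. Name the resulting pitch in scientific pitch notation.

The capo raises the open D2 by 4 semitones to F#2; fretting 0 more gives D2 + 4 + 0 = D2 + 4 semitones = F#2.
(Also written Gb.)

F#2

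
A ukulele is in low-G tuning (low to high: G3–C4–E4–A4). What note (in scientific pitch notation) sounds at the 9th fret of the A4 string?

F#5

The open A4 string plus 9 semitones: A–A#–B–C–C#–D–D#–E–F–F#.
The walk passes from B into C once, so the octave number goes from 4 to 5.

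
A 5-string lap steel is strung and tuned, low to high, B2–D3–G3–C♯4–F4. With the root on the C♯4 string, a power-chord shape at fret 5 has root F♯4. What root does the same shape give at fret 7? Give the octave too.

Moving from fret 5 to fret 7 shifts the root by 2 semitones.
F♯4 up 2 semitones is G♯4.

G♯4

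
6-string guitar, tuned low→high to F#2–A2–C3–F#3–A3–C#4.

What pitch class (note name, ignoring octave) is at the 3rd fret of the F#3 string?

F#3 is MIDI 54. Adding 3 gives 57; 57 mod 12 = 9, i.e. A.

A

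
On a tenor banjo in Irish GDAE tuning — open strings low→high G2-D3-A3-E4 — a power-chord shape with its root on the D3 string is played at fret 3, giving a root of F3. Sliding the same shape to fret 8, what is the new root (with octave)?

Moving from fret 3 to fret 8 shifts the root by 5 semitones.
F3 up 5 semitones is A#3.

A#3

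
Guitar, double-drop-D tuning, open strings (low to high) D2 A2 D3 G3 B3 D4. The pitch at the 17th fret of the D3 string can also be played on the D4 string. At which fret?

Fret 17 on D3 is MIDI 50 + 17 = 67 (G4). On the D4 string (open MIDI 62), that pitch is 67 − 62 = fret 5.

5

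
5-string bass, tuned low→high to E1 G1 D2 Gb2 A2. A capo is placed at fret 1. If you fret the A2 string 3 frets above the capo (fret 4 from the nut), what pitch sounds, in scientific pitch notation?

Db3

The capo raises the open A2 by 1 semitone to Bb2; fretting 3 more gives A2 + 1 + 3 = A2 + 4 semitones = Db3.
(Also written C#.)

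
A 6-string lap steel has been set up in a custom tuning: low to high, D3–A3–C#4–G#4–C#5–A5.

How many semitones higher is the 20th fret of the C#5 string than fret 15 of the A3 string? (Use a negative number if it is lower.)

C#5 at fret 20 → A6 (MIDI 93); A3 at fret 15 → C5 (MIDI 72).
93 − 72 = 21, so the two pitches are 21 semitones apart.

21 semitones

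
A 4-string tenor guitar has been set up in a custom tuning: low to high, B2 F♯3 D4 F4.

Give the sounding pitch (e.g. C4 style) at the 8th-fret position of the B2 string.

Each fret is one semitone, so B2 + 8 = G3.

G3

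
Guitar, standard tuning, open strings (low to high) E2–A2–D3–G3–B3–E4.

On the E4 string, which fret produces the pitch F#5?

14

F#5 is 14 semitones above the open E4 (E–F–F#–G–…–E–F–F#), so it sits at fret 14.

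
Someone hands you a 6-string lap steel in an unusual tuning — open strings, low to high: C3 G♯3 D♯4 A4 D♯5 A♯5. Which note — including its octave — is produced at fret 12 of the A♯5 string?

A♯5 is MIDI 82. Adding 12 gives 94, which is A♯6.
(Equivalently spelled B♭6.)

A♯6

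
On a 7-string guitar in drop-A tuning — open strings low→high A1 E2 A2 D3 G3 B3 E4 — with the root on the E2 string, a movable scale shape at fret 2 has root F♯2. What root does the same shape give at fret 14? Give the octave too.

F♯3

Moving from fret 2 to fret 14 shifts the root by 12 semitones.
F♯2 up 12 semitones is F♯3.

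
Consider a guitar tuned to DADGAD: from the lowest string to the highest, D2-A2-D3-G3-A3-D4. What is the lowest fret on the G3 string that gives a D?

From G3, count semitones up the chromatic scale until reaching D: G–G#–A–A#–B–C–C#–D — 7 steps.

7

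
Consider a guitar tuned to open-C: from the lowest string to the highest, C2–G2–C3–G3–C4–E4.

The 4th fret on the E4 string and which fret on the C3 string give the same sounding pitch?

20

E4 at fret 4 is E4 + 4 semitones = G#4.
The open C3 string is 16 semitones below the open E4, so the same pitch on the C3 string lies at fret 4 + 16 = 20.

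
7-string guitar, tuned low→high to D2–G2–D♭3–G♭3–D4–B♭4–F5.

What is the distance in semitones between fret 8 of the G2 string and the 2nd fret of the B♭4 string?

G2 at fret 8 → E♭3 (MIDI 51); B♭4 at fret 2 → C5 (MIDI 72).
51 − 72 = -21, so the two pitches are 21 semitones apart, with C5 the higher.

21 semitones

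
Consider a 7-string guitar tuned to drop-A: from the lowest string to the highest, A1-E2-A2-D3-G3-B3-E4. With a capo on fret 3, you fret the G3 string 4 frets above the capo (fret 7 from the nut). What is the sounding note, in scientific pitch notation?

The capo raises the open G3 by 3 semitones to A#3; fretting 4 more gives G3 + 3 + 4 = G3 + 7 semitones = D4.

D4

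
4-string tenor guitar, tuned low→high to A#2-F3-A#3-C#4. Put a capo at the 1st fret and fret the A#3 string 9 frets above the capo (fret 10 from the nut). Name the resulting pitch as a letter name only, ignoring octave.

The capo raises the open A#3 by 1 semitone to B3; fretting 9 more gives A#3 + 1 + 9 = A#3 + 10 semitones, landing on G#.
(Also written Ab.)

G#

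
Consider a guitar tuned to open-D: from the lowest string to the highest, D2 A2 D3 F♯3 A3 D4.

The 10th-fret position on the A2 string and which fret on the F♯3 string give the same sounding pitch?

1

Fret 10 on A2 is MIDI 45 + 10 = 55 (G3). On the F♯3 string (open MIDI 54), that pitch is 55 − 54 = fret 1.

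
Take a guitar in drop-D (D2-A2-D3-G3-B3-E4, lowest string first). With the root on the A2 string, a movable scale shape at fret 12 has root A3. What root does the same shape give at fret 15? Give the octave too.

C4

Moving from fret 12 to fret 15 shifts the root by 3 semitones.
A3 up 3 semitones is C4.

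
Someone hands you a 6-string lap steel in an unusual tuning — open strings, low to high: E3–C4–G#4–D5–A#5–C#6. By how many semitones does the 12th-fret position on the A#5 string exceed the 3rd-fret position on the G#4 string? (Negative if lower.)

23 semitones

A#5 at fret 12 → A#6 (MIDI 94); G#4 at fret 3 → B4 (MIDI 71).
94 − 71 = 23, so the two pitches are 23 semitones apart.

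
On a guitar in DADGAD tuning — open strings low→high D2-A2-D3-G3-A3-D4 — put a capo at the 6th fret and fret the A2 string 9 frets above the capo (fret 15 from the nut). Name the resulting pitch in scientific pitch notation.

C4

The capo raises the open A2 by 6 semitones to D♯3; fretting 9 more gives A2 + 6 + 9 = A2 + 15 semitones = C4.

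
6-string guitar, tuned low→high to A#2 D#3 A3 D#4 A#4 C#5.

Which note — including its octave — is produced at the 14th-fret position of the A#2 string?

C4

A#2 is MIDI 46. Adding 14 gives 60, which is C4.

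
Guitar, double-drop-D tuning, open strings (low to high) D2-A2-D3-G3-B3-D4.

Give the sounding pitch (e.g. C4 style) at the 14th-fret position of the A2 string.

The open A2 string plus 14 semitones: A–A#–B–C–…–A–A#–B.
The walk passes from B into C once, so the octave number goes from 2 to 3.

B3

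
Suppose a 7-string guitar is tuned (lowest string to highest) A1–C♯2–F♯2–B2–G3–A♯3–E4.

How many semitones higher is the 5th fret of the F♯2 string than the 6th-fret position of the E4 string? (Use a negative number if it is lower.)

F♯2 at fret 5 → B2 (MIDI 47); E4 at fret 6 → A♯4 (MIDI 70).
47 − 70 = -23, so the two pitches are 23 semitones apart.

-23 semitones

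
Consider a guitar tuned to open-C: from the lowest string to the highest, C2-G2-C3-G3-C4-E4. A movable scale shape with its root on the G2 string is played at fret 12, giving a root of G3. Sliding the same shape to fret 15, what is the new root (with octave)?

A#3

Moving from fret 12 to fret 15 shifts the root by 3 semitones.
G3 up 3 semitones is A#3.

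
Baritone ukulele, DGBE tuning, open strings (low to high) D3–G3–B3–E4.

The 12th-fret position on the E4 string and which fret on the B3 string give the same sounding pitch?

17

Fret 12 on E4 is MIDI 64 + 12 = 76 (E5). On the B3 string (open MIDI 59), that pitch is 76 − 59 = fret 17.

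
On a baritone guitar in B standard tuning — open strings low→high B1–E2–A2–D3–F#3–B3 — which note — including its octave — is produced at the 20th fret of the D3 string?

A#4

D3 is MIDI 50. Adding 20 gives 70, which is A#4.
(Equivalently spelled Bb4.)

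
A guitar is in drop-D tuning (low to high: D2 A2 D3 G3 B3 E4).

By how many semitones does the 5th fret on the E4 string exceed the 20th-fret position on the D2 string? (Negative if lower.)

E4 at fret 5 → A4 (MIDI 69); D2 at fret 20 → A#3 (MIDI 58).
69 − 58 = 11, so the two pitches are 11 semitones apart.

11 semitones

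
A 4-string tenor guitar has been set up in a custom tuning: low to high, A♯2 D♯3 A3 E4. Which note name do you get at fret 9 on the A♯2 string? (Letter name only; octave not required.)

G

Each fret is one semitone, so A♯2 + 9 = G.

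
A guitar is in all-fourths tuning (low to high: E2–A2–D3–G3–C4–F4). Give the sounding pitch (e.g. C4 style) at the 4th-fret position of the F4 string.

A4

F4 is MIDI 65. Adding 4 gives 69, which is A4.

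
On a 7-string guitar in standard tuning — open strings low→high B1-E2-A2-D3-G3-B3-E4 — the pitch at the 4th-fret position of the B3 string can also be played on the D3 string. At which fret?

Fret 4 on B3 is MIDI 59 + 4 = 63 (D#4). On the D3 string (open MIDI 50), that pitch is 63 − 50 = fret 13.

13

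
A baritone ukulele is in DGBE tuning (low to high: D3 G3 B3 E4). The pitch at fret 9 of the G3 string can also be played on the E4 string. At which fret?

0

Fret 9 on G3 is MIDI 55 + 9 = 64 (E4). On the E4 string (open MIDI 64), that pitch is 64 − 64 = fret 0.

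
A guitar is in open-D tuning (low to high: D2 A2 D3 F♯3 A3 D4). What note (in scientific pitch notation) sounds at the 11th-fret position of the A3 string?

The open A3 string plus 11 semitones: A–A#–B–C–…–F#–G–G#.
The walk passes from B into C once, so the octave number goes from 3 to 4.

G♯4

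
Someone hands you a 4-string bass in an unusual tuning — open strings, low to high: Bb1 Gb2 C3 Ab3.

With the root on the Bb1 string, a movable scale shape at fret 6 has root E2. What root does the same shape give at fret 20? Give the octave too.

Gb3

Moving from fret 6 to fret 20 shifts the root by 14 semitones.
E2 up 14 semitones is Gb3.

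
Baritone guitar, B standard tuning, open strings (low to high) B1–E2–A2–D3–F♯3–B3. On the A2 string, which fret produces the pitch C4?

C4 is 15 semitones above the open A2 (A–A#–B–C–…–A#–B–C), so it sits at fret 15.

15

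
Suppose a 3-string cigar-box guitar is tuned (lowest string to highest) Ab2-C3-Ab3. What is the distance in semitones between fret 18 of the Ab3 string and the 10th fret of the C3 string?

Ab3 at fret 18 → D5 (MIDI 74); C3 at fret 10 → Bb3 (MIDI 58).
74 − 58 = 16, so the two pitches are 16 semitones apart, with D5 the higher.

16 semitones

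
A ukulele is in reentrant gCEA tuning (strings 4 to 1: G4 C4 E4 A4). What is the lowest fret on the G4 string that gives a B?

From G4, count semitones up the chromatic scale until reaching B: G–G#–A–A#–B — 4 steps.

4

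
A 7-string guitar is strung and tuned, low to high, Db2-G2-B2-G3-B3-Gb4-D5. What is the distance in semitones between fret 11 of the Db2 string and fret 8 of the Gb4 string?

26 semitones

Db2 at fret 11 → C3 (MIDI 48); Gb4 at fret 8 → D5 (MIDI 74).
48 − 74 = -26, so the two pitches are 26 semitones apart, with D5 the higher.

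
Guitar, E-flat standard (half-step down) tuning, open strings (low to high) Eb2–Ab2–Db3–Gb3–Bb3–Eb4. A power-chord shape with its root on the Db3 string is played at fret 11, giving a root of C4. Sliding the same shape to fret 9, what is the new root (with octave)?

Bb3

Moving from fret 11 to fret 9 shifts the root by -2 semitones.
C4 down 2 semitones is Bb3.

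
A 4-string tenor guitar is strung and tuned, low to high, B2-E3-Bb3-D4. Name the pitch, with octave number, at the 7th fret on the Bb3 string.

F4

The open Bb3 string plus 7 semitones: Bb–B–C–Db–D–Eb–E–F.
The walk passes from B into C once, so the octave number goes from 3 to 4.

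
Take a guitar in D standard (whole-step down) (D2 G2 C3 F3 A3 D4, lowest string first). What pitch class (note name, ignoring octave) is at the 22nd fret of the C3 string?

A#

Each fret is one semitone, so C3 + 22 = A#.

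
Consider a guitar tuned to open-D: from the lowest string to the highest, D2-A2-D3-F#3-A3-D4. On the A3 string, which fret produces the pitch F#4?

F#4 is 9 semitones above the open A3 (A–A#–B–C–C#–D–D#–E–F–F#), so it sits at fret 9.

9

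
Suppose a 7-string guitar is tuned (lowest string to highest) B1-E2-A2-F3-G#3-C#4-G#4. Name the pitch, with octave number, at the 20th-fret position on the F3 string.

F3 is MIDI 53. Adding 20 gives 73, which is C#5.

C#5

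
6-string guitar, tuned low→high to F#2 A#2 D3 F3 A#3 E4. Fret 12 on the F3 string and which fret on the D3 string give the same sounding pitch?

15

F3 at fret 12 is F3 + 12 semitones = F4.
The open D3 string is 3 semitones below the open F3, so the same pitch on the D3 string lies at fret 12 + 3 = 15.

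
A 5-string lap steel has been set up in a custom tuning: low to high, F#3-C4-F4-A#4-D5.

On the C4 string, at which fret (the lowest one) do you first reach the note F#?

6

From C4, count semitones up the chromatic scale until reaching F#: C–C#–D–D#–E–F–F# — 6 steps.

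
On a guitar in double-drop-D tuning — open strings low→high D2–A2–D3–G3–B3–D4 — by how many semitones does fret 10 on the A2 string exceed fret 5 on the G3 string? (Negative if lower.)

-5 semitones

A2 at fret 10 → G3 (MIDI 55); G3 at fret 5 → C4 (MIDI 60).
55 − 60 = -5, so the two pitches are 5 semitones apart.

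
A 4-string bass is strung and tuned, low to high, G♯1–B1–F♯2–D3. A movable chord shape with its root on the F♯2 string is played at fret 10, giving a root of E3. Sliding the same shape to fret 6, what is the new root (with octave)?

C3

Moving from fret 10 to fret 6 shifts the root by -4 semitones.
E3 down 4 semitones is C3.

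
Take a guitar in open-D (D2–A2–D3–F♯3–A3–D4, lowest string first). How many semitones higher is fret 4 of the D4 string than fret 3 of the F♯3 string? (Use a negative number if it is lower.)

D4 at fret 4 → F♯4 (MIDI 66); F♯3 at fret 3 → A3 (MIDI 57).
66 − 57 = 9, so the two pitches are 9 semitones apart.

9 semitones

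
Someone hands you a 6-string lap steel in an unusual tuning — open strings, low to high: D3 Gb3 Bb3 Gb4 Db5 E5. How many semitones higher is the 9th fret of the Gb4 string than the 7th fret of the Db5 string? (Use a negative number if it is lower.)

-5 semitones

Gb4 at fret 9 → Eb5 (MIDI 75); Db5 at fret 7 → Ab5 (MIDI 80).
75 − 80 = -5, so the two pitches are 5 semitones apart.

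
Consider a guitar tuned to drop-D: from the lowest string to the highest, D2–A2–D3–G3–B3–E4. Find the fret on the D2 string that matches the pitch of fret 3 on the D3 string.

15

D3 at fret 3 is D3 + 3 semitones = F3.
The open D2 string is 12 semitones below the open D3, so the same pitch on the D2 string lies at fret 3 + 12 = 15.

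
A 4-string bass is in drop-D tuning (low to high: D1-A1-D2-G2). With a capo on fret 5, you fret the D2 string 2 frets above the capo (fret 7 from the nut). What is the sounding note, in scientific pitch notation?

The capo raises the open D2 by 5 semitones to G2; fretting 2 more gives D2 + 5 + 2 = D2 + 7 semitones = A2.

A2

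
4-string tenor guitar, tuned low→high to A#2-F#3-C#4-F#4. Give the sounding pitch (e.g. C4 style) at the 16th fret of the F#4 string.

The open F#4 string plus 16 semitones: F#–G–G#–A–…–G#–A–A#.
The walk passes from B into C once, so the octave number goes from 4 to 5.
(Equivalently spelled Bb5.)

A#5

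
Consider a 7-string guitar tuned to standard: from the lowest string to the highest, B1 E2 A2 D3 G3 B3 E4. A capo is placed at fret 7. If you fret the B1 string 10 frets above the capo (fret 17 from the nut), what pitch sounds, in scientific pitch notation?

E3

The capo raises the open B1 by 7 semitones to F#2; fretting 10 more gives B1 + 7 + 10 = B1 + 17 semitones = E3.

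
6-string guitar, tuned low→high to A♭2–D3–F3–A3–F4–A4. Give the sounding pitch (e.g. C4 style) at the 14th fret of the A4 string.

Each fret is one semitone, so A4 + 14 = B5.

B5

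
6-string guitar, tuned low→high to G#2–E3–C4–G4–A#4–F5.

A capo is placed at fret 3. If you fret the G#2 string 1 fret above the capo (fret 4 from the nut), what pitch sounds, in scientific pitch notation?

C3

The capo raises the open G#2 by 3 semitones to B2; fretting 1 more gives G#2 + 3 + 1 = G#2 + 4 semitones = C3.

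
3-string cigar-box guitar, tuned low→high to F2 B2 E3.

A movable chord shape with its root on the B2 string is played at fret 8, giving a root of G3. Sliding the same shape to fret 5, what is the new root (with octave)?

E3

Moving from fret 8 to fret 5 shifts the root by -3 semitones.
G3 down 3 semitones is E3.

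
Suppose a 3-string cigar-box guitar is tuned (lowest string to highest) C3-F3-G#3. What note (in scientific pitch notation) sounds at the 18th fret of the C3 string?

F#4

The open C3 string plus 18 semitones: C–C#–D–D#–…–E–F–F#.
The walk passes from B into C once, so the octave number goes from 3 to 4.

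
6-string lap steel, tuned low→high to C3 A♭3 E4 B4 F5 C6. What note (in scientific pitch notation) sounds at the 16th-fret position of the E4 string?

A♭5

Each fret is one semitone, so E4 + 16 = A♭5.
(Equivalently spelled G♯5.)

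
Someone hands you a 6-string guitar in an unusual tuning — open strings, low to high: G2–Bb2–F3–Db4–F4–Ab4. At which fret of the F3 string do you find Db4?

8

Db4 is 8 semitones above the open F3 (F–Gb–G–Ab–A–Bb–B–C–Db), so it sits at fret 8.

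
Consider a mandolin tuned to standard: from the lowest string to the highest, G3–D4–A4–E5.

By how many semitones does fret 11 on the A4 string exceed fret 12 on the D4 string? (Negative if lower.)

A4 at fret 11 → G#5 (MIDI 80); D4 at fret 12 → D5 (MIDI 74).
80 − 74 = 6, so the two pitches are 6 semitones apart.

6 semitones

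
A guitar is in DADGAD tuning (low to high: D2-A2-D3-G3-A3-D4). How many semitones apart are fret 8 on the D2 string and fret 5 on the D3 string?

D2 at fret 8 → A#2 (MIDI 46); D3 at fret 5 → G3 (MIDI 55).
46 − 55 = -9, so the two pitches are 9 semitones apart, with G3 the higher.

9 semitones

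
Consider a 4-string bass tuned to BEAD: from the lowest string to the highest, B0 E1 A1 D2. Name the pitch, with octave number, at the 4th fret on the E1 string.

G#1

E1 is MIDI 28. Adding 4 gives 32, which is G#1.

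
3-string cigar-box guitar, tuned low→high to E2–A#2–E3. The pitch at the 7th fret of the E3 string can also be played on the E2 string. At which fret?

E3 at fret 7 is E3 + 7 semitones = B3.
The open E2 string is 12 semitones below the open E3, so the same pitch on the E2 string lies at fret 7 + 12 = 19.

19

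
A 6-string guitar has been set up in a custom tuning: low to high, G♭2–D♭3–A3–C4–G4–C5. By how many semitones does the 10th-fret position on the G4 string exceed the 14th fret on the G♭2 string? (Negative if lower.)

21 semitones

G4 at fret 10 → F5 (MIDI 77); G♭2 at fret 14 → A♭3 (MIDI 56).
77 − 56 = 21, so the two pitches are 21 semitones apart.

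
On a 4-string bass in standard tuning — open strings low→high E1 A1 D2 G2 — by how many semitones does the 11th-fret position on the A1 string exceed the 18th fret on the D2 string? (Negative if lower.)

A1 at fret 11 → G#2 (MIDI 44); D2 at fret 18 → G#3 (MIDI 56).
44 − 56 = -12, so the two pitches are 12 semitones apart.

-12 semitones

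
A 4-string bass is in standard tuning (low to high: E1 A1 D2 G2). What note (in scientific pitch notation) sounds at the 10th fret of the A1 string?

G2

A1 is MIDI 33. Adding 10 gives 43, which is G2.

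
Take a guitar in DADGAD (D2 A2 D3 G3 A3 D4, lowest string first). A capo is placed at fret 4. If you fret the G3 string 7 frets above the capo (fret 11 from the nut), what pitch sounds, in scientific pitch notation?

F#4

The capo raises the open G3 by 4 semitones to B3; fretting 7 more gives G3 + 4 + 7 = G3 + 11 semitones = F#4.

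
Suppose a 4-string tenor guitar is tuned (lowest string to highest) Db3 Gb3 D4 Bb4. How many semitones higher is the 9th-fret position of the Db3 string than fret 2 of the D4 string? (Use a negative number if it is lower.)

-6 semitones

Db3 at fret 9 → Bb3 (MIDI 58); D4 at fret 2 → E4 (MIDI 64).
58 − 64 = -6, so the two pitches are 6 semitones apart.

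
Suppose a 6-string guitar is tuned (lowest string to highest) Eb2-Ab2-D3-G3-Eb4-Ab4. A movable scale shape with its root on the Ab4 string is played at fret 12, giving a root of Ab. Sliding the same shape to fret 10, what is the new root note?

Moving from fret 12 to fret 10 shifts the root by -2 semitones.
Ab down 2 semitones is Gb.

Gb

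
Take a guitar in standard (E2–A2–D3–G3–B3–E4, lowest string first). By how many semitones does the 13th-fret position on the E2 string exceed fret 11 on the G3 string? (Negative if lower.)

E2 at fret 13 → F3 (MIDI 53); G3 at fret 11 → F♯4 (MIDI 66).
53 − 66 = -13, so the two pitches are 13 semitones apart.

-13 semitones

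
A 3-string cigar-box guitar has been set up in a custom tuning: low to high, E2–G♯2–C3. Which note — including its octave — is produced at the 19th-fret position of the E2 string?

B3

The open E2 string plus 19 semitones: E–F–F#–G–…–A–A#–B.
The walk passes from B into C once, so the octave number goes from 2 to 3.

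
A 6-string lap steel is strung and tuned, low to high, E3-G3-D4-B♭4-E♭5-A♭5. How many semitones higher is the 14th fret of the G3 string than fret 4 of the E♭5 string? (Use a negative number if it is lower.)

G3 at fret 14 → A4 (MIDI 69); E♭5 at fret 4 → G5 (MIDI 79).
69 − 79 = -10, so the two pitches are 10 semitones apart.

-10 semitones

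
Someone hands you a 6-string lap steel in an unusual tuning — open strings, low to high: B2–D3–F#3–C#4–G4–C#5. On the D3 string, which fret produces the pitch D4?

D4 is 12 semitones above the open D3 (D–D#–E–F–…–C–C#–D), so it sits at fret 12.

12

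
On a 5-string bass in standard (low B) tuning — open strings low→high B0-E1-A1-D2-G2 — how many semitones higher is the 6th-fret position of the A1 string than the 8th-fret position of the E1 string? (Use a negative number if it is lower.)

A1 at fret 6 → D#2 (MIDI 39); E1 at fret 8 → C2 (MIDI 36).
39 − 36 = 3, so the two pitches are 3 semitones apart.

3 semitones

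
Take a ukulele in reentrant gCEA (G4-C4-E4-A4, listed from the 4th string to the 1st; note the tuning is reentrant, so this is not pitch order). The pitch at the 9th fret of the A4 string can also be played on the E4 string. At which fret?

Fret 9 on A4 is MIDI 69 + 9 = 78 (F#5). On the E4 string (open MIDI 64), that pitch is 78 − 64 = fret 14.

14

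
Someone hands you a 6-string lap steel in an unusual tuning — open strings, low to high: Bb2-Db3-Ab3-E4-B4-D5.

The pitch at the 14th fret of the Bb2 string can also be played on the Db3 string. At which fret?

Bb2 at fret 14 is Bb2 + 14 semitones = C4.
The open Db3 string is 3 semitones above the open Bb2, so the same pitch on the Db3 string lies at fret 14 − 3 = 11.

11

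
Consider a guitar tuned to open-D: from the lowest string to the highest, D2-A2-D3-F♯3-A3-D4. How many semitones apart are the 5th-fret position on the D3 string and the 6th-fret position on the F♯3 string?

5 semitones

D3 at fret 5 → G3 (MIDI 55); F♯3 at fret 6 → C4 (MIDI 60).
55 − 60 = -5, so the two pitches are 5 semitones apart, with C4 the higher.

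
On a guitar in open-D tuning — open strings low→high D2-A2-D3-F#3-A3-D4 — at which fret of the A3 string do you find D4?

D4 is 5 semitones above the open A3 (A–A#–B–C–C#–D), so it sits at fret 5.

5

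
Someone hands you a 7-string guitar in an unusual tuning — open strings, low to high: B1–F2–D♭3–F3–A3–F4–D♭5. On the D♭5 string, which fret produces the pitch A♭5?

7

A♭5 is 7 semitones above the open D♭5 (Db–D–Eb–E–F–Gb–G–Ab), so it sits at fret 7.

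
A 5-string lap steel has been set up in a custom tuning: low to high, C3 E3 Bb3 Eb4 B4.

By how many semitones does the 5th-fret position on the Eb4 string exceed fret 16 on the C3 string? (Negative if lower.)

Eb4 at fret 5 → Ab4 (MIDI 68); C3 at fret 16 → E4 (MIDI 64).
68 − 64 = 4, so the two pitches are 4 semitones apart.

4 semitones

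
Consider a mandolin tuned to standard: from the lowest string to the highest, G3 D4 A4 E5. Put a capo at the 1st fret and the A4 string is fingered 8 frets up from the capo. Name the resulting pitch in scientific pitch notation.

F#5

The capo raises the open A4 by 1 semitone to A#4; fretting 8 more gives A4 + 1 + 8 = A4 + 9 semitones = F#5.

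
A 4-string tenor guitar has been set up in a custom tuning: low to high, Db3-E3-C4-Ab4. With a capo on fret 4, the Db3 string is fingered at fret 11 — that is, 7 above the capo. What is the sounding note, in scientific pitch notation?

The capo raises the open Db3 by 4 semitones to F3; fretting 7 more gives Db3 + 4 + 7 = Db3 + 11 semitones = C4.

C4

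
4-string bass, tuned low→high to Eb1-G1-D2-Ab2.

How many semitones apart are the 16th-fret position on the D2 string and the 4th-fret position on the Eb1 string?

D2 at fret 16 → Gb3 (MIDI 54); Eb1 at fret 4 → G1 (MIDI 31).
54 − 31 = 23, so the two pitches are 23 semitones apart, with Gb3 the higher.

23 semitones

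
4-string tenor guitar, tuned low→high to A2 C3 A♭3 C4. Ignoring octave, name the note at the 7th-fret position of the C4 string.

G

The open C4 string plus 7 semitones: C–Db–D–Eb–E–F–Gb–G.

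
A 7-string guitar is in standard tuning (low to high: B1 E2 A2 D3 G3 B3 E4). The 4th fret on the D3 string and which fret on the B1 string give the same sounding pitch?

Fret 4 on D3 is MIDI 50 + 4 = 54 (F♯3). On the B1 string (open MIDI 35), that pitch is 54 − 35 = fret 19.

19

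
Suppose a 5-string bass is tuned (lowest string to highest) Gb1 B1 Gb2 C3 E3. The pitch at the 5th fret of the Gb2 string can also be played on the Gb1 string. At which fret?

17

Fret 5 on Gb2 is MIDI 42 + 5 = 47 (B2). On the Gb1 string (open MIDI 30), that pitch is 47 − 30 = fret 17.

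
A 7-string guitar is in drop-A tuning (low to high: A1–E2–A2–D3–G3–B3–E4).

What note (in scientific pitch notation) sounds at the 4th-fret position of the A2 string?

C#3

The open A2 string plus 4 semitones: A–A#–B–C–C#.
The walk passes from B into C once, so the octave number goes from 2 to 3.
(Equivalently spelled Db3.)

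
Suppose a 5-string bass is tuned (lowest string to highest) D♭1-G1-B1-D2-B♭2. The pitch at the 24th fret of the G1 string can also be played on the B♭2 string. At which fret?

9

Fret 24 on G1 is MIDI 31 + 24 = 55 (G3). On the B♭2 string (open MIDI 46), that pitch is 55 − 46 = fret 9.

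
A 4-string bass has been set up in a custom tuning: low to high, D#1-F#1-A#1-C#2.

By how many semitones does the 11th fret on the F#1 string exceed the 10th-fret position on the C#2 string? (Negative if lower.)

-6 semitones

F#1 at fret 11 → F2 (MIDI 41); C#2 at fret 10 → B2 (MIDI 47).
41 − 47 = -6, so the two pitches are 6 semitones apart.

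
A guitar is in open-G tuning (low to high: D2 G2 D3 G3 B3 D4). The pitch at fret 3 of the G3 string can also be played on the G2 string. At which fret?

15

Fret 3 on G3 is MIDI 55 + 3 = 58 (A♯3). On the G2 string (open MIDI 43), that pitch is 58 − 43 = fret 15.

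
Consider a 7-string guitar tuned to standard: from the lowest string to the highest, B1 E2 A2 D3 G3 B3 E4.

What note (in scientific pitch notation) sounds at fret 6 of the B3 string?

F4

The open B3 string plus 6 semitones: B–C–C#–D–D#–E–F.
The walk passes from B into C once, so the octave number goes from 3 to 4.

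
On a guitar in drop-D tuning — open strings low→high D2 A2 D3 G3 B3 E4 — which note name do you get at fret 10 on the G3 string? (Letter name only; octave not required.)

Each fret is one semitone, so G3 + 10 = F.

F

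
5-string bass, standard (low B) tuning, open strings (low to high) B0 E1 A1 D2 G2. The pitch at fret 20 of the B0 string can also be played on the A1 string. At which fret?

10

B0 at fret 20 is B0 + 20 semitones = G2.
The open A1 string is 10 semitones above the open B0, so the same pitch on the A1 string lies at fret 20 − 10 = 10.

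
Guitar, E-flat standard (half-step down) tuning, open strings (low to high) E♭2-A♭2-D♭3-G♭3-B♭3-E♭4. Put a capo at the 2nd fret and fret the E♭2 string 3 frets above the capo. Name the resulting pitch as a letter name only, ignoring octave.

The capo raises the open E♭2 by 2 semitones to F2; fretting 3 more gives E♭2 + 2 + 3 = E♭2 + 5 semitones, landing on A♭.
(Also written G♯.)

A♭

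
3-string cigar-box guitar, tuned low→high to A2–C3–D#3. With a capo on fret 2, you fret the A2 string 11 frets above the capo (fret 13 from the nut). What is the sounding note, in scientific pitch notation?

The capo raises the open A2 by 2 semitones to B2; fretting 11 more gives A2 + 2 + 11 = A2 + 13 semitones = A#3.

A#3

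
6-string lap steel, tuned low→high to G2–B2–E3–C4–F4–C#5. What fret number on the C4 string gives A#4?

10

A#4 is 10 semitones above the open C4 (C–C#–D–D#–…–G#–A–A#), so it sits at fret 10.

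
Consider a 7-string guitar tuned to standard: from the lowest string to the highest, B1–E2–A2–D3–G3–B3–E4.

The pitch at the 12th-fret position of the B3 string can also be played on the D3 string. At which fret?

B3 at fret 12 is B3 + 12 semitones = B4.
The open D3 string is 9 semitones below the open B3, so the same pitch on the D3 string lies at fret 12 + 9 = 21.

21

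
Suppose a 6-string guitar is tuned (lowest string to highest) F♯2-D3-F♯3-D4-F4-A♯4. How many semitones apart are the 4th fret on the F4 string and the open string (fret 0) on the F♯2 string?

F4 at fret 4 → A4 (MIDI 69); F♯2 at fret 0 → F♯2 (MIDI 42).
69 − 42 = 27, so the two pitches are 27 semitones apart, with A4 the higher.

27 semitones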